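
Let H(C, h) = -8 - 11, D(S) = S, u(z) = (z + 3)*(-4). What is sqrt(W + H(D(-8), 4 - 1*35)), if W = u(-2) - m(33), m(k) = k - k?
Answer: I*sqrt(23) ≈ 4.7958*I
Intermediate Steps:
u(z) = -12 - 4*z (u(z) = (3 + z)*(-4) = -12 - 4*z)
m(k) = 0
W = -4 (W = (-12 - 4*(-2)) - 1*0 = (-12 + 8) + 0 = -4 + 0 = -4)
H(C, h) = -19
sqrt(W + H(D(-8), 4 - 1*35)) = sqrt(-4 - 19) = sqrt(-23) = I*sqrt(23)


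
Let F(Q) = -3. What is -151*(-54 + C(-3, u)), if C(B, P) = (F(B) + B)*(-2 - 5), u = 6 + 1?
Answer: 1812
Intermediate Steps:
u = 7
C(B, P) = 21 - 7*B (C(B, P) = (-3 + B)*(-2 - 5) = (-3 + B)*(-7) = 21 - 7*B)
-151*(-54 + C(-3, u)) = -151*(-54 + (21 - 7*(-3))) = -151*(-54 + (21 + 21)) = -151*(-54 + 42) = -151*(-12) = 1812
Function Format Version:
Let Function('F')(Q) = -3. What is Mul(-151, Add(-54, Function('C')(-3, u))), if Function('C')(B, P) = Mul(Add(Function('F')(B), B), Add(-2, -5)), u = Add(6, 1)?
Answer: 1812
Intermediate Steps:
u = 7
Function('C')(B, P) = Add(21, Mul(-7, B)) (Function('C')(B, P) = Mul(Add(-3, B), Add(-2, -5)) = Mul(Add(-3, B), -7) = Add(21, Mul(-7, B)))
Mul(-151, Add(-54, Function('C')(-3, u))) = Mul(-151, Add(-54, Add(21, Mul(-7, -3)))) = Mul(-151, Add(-54, Add(21, 21))) = Mul(-151, Add(-54, 42)) = Mul(-151, -12) = 1812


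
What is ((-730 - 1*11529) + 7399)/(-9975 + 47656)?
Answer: -4860/37681 ≈ -0.12898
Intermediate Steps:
((-730 - 1*11529) + 7399)/(-9975 + 47656) = ((-730 - 11529) + 7399)/37681 = (-12259 + 7399)*(1/37681) = -4860*1/37681 = -4860/37681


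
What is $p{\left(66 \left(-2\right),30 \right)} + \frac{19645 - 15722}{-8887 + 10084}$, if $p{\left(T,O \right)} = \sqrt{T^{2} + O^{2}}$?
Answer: $\frac{3923}{1197} + 6 \sqrt{509} \approx 138.64$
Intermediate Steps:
$p{\left(T,O \right)} = \sqrt{O^{2} + T^{2}}$
$p{\left(66 \left(-2\right),30 \right)} + \frac{19645 - 15722}{-8887 + 10084} = \sqrt{30^{2} + \left(66 \left(-2\right)\right)^{2}} + \frac{19645 - 15722}{-8887 + 10084} = \sqrt{900 + \left(-132\right)^{2}} + \frac{3923}{1197} = \sqrt{900 + 17424} + 3923 \cdot \frac{1}{1197} = \sqrt{18324} + \frac{3923}{1197} = 6 \sqrt{509} + \frac{3923}{1197} = \frac{3923}{1197} + 6 \sqrt{509}$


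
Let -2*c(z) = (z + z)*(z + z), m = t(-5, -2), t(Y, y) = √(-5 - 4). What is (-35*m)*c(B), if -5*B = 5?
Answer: 210*I ≈ 210.0*I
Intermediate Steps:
B = -1 (B = -⅕*5 = -1)
t(Y, y) = 3*I (t(Y, y) = √(-9) = 3*I)
m = 3*I ≈ 3.0*I
c(z) = -2*z² (c(z) = -(z + z)*(z + z)/2 = -2*z*2*z/2 = -2*z²)
(-35*m)*c(B) = (-105*I)*(-2*(-1)²) = (-105*I)*(-2*1) = -105*I*(-2) = 210*I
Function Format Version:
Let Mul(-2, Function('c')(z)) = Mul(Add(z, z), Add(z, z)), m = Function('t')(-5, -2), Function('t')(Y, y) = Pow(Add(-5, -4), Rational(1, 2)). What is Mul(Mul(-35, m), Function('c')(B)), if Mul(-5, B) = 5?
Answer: Mul(210, I) ≈ Mul(210.00, I)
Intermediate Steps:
B = -1 (B = Mul(Rational(-1, 5), 5) = -1)
Function('t')(Y, y) = Mul(3, I) (Function('t')(Y, y) = Pow(-9, Rational(1, 2)) = Mul(3, I))
m = Mul(3, I) ≈ Mul(3.0000, I)
Function('c')(z) = Mul(-2, Pow(z, 2)) (Function('c')(z) = Mul(Rational(-1, 2), Mul(Add(z, z), Add(z, z))) = Mul(Rational(-1, 2), Mul(Mul(2, z), Mul(2, z))) = Mul(Rational(-1, 2), Mul(4, Pow(z, 2))) = Mul(-2, Pow(z, 2)))
Mul(Mul(-35, m), Function('c')(B)) = Mul(Mul(-35, Mul(3, I)), Mul(-2, Pow(-1, 2))) = Mul(Mul(-105, I), Mul(-2, 1)) = Mul(Mul(-105, I), -2) = Mul(210, I)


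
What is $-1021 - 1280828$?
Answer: $-1281849$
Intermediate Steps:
$-1021 - 1280828 = -1281849$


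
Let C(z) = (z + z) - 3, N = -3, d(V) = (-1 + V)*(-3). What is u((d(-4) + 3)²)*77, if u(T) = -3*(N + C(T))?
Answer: -148302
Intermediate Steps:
d(V) = 3 - 3*V
C(z) = -3 + 2*z (C(z) = 2*z - 3 = -3 + 2*z)
u(T) = 18 - 6*T (u(T) = -3*(-3 + (-3 + 2*T)) = -3*(-6 + 2*T) = 18 - 6*T)
u((d(-4) + 3)²)*77 = (18 - 6*((3 - 3*(-4)) + 3)²)*77 = (18 - 6*((3 + 12) + 3)²)*77 = (18 - 6*(15 + 3)²)*77 = (18 - 6*18²)*77 = (18 - 6*324)*77 = (18 - 1944)*77 = -1926*77 = -148302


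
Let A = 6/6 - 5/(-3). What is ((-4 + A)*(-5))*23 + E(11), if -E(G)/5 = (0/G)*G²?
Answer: 460/3 ≈ 153.33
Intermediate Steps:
A = 8/3 (A = 6*(⅙) - 5*(-⅓) = 1 + 5/3 = 8/3 ≈ 2.6667)
E(G) = 0 (E(G) = -5*0/G*G² = -0*G² = -5*0 = 0)
((-4 + A)*(-5))*23 + E(11) = ((-4 + 8/3)*(-5))*23 + 0 = -4/3*(-5)*23 + 0 = (20/3)*23 + 0 = 460/3 + 0 = 460/3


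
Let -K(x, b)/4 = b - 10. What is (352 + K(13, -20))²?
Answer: 222784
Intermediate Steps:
K(x, b) = 40 - 4*b (K(x, b) = -4*(b - 10) = -4*(-10 + b) = 40 - 4*b)
(352 + K(13, -20))² = (352 + (40 - 4*(-20)))² = (352 + (40 + 80))² = (352 + 120)² = 472² = 222784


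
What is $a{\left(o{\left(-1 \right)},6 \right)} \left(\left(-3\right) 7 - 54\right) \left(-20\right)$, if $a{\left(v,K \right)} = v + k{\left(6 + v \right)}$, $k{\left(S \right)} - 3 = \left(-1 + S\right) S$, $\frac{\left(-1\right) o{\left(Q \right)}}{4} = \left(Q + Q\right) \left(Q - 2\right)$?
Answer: $481500$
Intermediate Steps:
$o{\left(Q \right)} = - 8 Q \left(-2 + Q\right)$ ($o{\left(Q \right)} = - 4 \left(Q + Q\right) \left(Q - 2\right) = - 4 \cdot 2 Q \left(-2 + Q\right) = - 8 Q \left(-2 + Q\right)$)
$k{\left(S \right)} = 3 + S \left(-1 + S\right)$ ($k{\left(S \right)} = 3 + \left(-1 + S\right) S = 3 + S \left(-1 + S\right)$)
$a{\left(v,K \right)} = -3 + \left(6 + v\right)^{2}$ ($a{\left(v,K \right)} = v + \left(3 + \left(6 + v\right)^{2} - \left(6 + v\right)\right) = v - \left(3 + v - \left(6 + v\right)^{2}\right) = -3 + \left(6 + v\right)^{2}$)
$a{\left(o{\left(-1 \right)},6 \right)} \left(\left(-3\right) 7 - 54\right) \left(-20\right) = \left(-3 + \left(6 + 8 \left(-1\right) \left(2 - -1\right)\right)^{2}\right) \left(\left(-3\right) 7 - 54\right) \left(-20\right) = \left(-3 + \left(6 + 8 \left(-1\right) \left(2 + 1\right)\right)^{2}\right) \left(-21 - 54\right) \left(-20\right) = \left(-3 + \left(6 + 8 \left(-1\right) 3\right)^{2}\right) \left(\left(-75\right) \left(-20\right)\right) = \left(-3 + \left(6 - 24\right)^{2}\right) 1500 = \left(-3 + \left(-18\right)^{2}\right) 1500 = \left(-3 + 324\right) 1500 = 321 \cdot 1500 = 481500$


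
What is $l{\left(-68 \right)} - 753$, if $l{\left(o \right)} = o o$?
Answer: $3871$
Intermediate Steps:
$l{\left(o \right)} = o^{2}$
$l{\left(-68 \right)} - 753 = \left(-68\right)^{2} - 753 = 4624 - 753 = 3871$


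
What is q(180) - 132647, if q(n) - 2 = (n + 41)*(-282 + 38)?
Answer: -186569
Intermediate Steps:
q(n) = -10002 - 244*n (q(n) = 2 + (n + 41)*(-282 + 38) = 2 + (41 + n)*(-244) = 2 + (-10004 - 244*n) = -10002 - 244*n)
q(180) - 132647 = (-10002 - 244*180) - 132647 = (-10002 - 43920) - 132647 = -53922 - 132647 = -186569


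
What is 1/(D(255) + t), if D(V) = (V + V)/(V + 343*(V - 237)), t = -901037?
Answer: -2143/1930922121 ≈ -1.1098e-6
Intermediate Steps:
D(V) = 2*V/(-81291 + 344*V) (D(V) = (2*V)/(V + 343*(-237 + V)) = (2*V)/(V + (-81291 + 343*V)) = (2*V)/(-81291 + 344*V) = 2*V/(-81291 + 344*V))
1/(D(255) + t) = 1/(2*255/(-81291 + 344*255) - 901037) = 1/(2*255/(-81291 + 87720) - 901037) = 1/(2*255/6429 - 901037) = 1/(2*255*(1/6429) - 901037) = 1/(170/2143 - 901037) = 1/(-1930922121/2143) = -2143/1930922121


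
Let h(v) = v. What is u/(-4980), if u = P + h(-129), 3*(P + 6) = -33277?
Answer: 16841/7470 ≈ 2.2545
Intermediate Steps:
P = -33295/3 (P = -6 + (⅓)*(-33277) = -6 - 33277/3 = -33295/3 ≈ -11098.)
u = -33682/3 (u = -33295/3 - 129 = -33682/3 ≈ -11227.)
u/(-4980) = -33682/3/(-4980) = -33682/3*(-1/4980) = 16841/7470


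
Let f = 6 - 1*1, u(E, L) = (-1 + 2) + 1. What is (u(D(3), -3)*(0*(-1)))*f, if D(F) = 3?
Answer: 0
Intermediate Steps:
u(E, L) = 2 (u(E, L) = 1 + 1 = 2)
f = 5 (f = 6 - 1 = 5)
(u(D(3), -3)*(0*(-1)))*f = (2*(0*(-1)))*5 = (2*0)*5 = 0*5 = 0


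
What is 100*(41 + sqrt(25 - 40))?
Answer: 4100 + 100*I*sqrt(15) ≈ 4100.0 + 387.3*I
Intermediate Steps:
100*(41 + sqrt(25 - 40)) = 100*(41 + sqrt(-15)) = 100*(41 + I*sqrt(15)) = 4100 + 100*I*sqrt(15)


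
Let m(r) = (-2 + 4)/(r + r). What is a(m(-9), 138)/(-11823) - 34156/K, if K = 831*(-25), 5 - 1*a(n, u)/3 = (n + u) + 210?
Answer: 425196938/245622825 ≈ 1.7311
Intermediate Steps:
m(r) = 1/r (m(r) = 2/((2*r)) = 2*(1/(2*r)) = 1/r)
a(n, u) = -615 - 3*n - 3*u (a(n, u) = 15 - 3*((n + u) + 210) = 15 - 3*(210 + n + u) = 15 + (-630 - 3*n - 3*u) = -615 - 3*n - 3*u)
K = -20775
a(m(-9), 138)/(-11823) - 34156/K = (-615 - 3/(-9) - 3*138)/(-11823) - 34156/(-20775) = (-615 - 3*(-⅑) - 414)*(-1/11823) - 34156*(-1/20775) = (-615 + ⅓ - 414)*(-1/11823) + 34156/20775 = -3086/3*(-1/11823) + 34156/20775 = 3086/35469 + 34156/20775 = 425196938/245622825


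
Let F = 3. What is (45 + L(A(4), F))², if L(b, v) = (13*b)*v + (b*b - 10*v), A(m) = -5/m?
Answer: 265225/256 ≈ 1036.0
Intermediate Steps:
L(b, v) = b² - 10*v + 13*b*v (L(b, v) = 13*b*v + (b² - 10*v) = b² - 10*v + 13*b*v)
(45 + L(A(4), F))² = (45 + ((-5/4)² - 10*3 + 13*(-5/4)*3))² = (45 + ((-5*¼)² - 30 + 13*(-5*¼)*3))² = (45 + ((-5/4)² - 30 + 13*(-5/4)*3))² = (45 + (25/16 - 30 - 195/4))² = (45 - 1235/16)² = (-515/16)² = 265225/256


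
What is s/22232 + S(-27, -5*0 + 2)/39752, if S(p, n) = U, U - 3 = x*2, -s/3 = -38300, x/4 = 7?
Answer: 571102061/110470808 ≈ 5.1697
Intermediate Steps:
x = 28 (x = 4*7 = 28)
s = 114900 (s = -3*(-38300) = 114900)
U = 59 (U = 3 + 28*2 = 3 + 56 = 59)
S(p, n) = 59
s/22232 + S(-27, -5*0 + 2)/39752 = 114900/22232 + 59/39752 = 114900*(1/22232) + 59*(1/39752) = 28725/5558 + 59/39752 = 571102061/110470808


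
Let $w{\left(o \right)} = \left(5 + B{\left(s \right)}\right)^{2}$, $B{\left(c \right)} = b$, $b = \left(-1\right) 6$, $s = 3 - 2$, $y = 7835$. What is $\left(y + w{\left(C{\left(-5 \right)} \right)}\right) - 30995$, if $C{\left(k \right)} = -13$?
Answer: $-23159$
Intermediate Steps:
$s = 1$ ($s = 3 - 2 = 1$)
$b = -6$
$B{\left(c \right)} = -6$
$w{\left(o \right)} = 1$ ($w{\left(o \right)} = \left(5 - 6\right)^{2} = \left(-1\right)^{2} = 1$)
$\left(y + w{\left(C{\left(-5 \right)} \right)}\right) - 30995 = \left(7835 + 1\right) - 30995 = 7836 - 30995 = -23159$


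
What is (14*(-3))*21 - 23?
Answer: -905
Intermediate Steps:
(14*(-3))*21 - 23 = -42*21 - 23 = -882 - 23 = -905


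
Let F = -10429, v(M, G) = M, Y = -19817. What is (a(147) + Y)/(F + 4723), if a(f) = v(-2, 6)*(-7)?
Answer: 6601/1902 ≈ 3.4706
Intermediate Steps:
a(f) = 14 (a(f) = -2*(-7) = 14)
(a(147) + Y)/(F + 4723) = (14 - 19817)/(-10429 + 4723) = -19803/(-5706) = -19803*(-1/5706) = 6601/1902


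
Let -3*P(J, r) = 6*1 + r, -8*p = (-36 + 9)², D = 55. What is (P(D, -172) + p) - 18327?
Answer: -440707/24 ≈ -18363.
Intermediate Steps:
p = -729/8 (p = -(-36 + 9)²/8 = -⅛*(-27)² = -⅛*729 = -729/8 ≈ -91.125)
P(J, r) = -2 - r/3 (P(J, r) = -(6*1 + r)/3 = -(6 + r)/3 = -2 - r/3)
(P(D, -172) + p) - 18327 = ((-2 - ⅓*(-172)) - 729/8) - 18327 = ((-2 + 172/3) - 729/8) - 18327 = (166/3 - 729/8) - 18327 = -859/24 - 18327 = -440707/24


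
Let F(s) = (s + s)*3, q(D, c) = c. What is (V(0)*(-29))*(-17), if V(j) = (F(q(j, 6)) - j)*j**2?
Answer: 0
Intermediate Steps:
F(s) = 6*s (F(s) = (2*s)*3 = 6*s)
V(j) = j**2*(36 - j) (V(j) = (6*6 - j)*j**2 = (36 - j)*j**2 = j**2*(36 - j))
(V(0)*(-29))*(-17) = ((0**2*(36 - 1*0))*(-29))*(-17) = ((0*(36 + 0))*(-29))*(-17) = ((0*36)*(-29))*(-17) = (0*(-29))*(-17) = 0*(-17) = 0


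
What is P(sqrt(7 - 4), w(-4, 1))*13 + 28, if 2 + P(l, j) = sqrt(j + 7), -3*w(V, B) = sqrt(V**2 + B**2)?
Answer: 2 + 13*sqrt(63 - 3*sqrt(17))/3 ≈ 32.834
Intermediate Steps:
w(V, B) = -sqrt(B**2 + V**2)/3 (w(V, B) = -sqrt(V**2 + B**2)/3 = -sqrt(B**2 + V**2)/3)
P(l, j) = -2 + sqrt(7 + j) (P(l, j) = -2 + sqrt(j + 7) = -2 + sqrt(7 + j))
P(sqrt(7 - 4), w(-4, 1))*13 + 28 = (-2 + sqrt(7 - sqrt(1**2 + (-4)**2)/3))*13 + 28 = (-2 + sqrt(7 - sqrt(1 + 16)/3))*13 + 28 = (-2 + sqrt(7 - sqrt(17)/3))*13 + 28 = (-26 + 13*sqrt(7 - sqrt(17)/3)) + 28 = 2 + 13*sqrt(7 - sqrt(17)/3)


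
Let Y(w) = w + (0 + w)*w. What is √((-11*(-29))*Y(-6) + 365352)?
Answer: 3*√41658 ≈ 612.31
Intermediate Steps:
Y(w) = w + w² (Y(w) = w + w*w = w + w²)
√((-11*(-29))*Y(-6) + 365352) = √((-11*(-29))*(-6*(1 - 6)) + 365352) = √(319*(-6*(-5)) + 365352) = √(319*30 + 365352) = √(9570 + 365352) = √374922 = 3*√41658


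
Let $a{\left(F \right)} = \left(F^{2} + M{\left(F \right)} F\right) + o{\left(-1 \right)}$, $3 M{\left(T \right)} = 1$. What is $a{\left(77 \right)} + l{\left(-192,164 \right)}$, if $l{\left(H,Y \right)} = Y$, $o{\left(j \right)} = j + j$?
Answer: $\frac{18350}{3} \approx 6116.7$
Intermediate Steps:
$M{\left(T \right)} = \frac{1}{3}$ ($M{\left(T \right)} = \frac{1}{3} \cdot 1 = \frac{1}{3}$)
$o{\left(j \right)} = 2 j$
$a{\left(F \right)} = -2 + F^{2} + \frac{F}{3}$ ($a{\left(F \right)} = \left(F^{2} + \frac{F}{3}\right) + 2 \left(-1\right) = \left(F^{2} + \frac{F}{3}\right) - 2 = -2 + F^{2} + \frac{F}{3}$)
$a{\left(77 \right)} + l{\left(-192,164 \right)} = \left(-2 + 77^{2} + \frac{1}{3} \cdot 77\right) + 164 = \left(-2 + 5929 + \frac{77}{3}\right) + 164 = \frac{17858}{3} + 164 = \frac{18350}{3}$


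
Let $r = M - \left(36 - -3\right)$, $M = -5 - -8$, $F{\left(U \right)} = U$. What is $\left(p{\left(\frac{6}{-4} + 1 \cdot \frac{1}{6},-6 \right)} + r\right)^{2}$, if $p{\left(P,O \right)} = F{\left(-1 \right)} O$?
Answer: $900$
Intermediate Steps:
$M = 3$ ($M = -5 + 8 = 3$)
$p{\left(P,O \right)} = - O$
$r = -36$ ($r = 3 - \left(36 - -3\right) = 3 - \left(36 + 3\right) = 3 - 39 = -36$)
$\left(p{\left(\frac{6}{-4} + 1 \cdot \frac{1}{6},-6 \right)} + r\right)^{2} = \left(\left(-1\right) \left(-6\right) - 36\right)^{2} = \left(6 - 36\right)^{2} = \left(-30\right)^{2} = 900$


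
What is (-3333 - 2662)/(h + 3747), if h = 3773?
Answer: -1199/1504 ≈ -0.79721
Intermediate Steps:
(-3333 - 2662)/(h + 3747) = (-3333 - 2662)/(3773 + 3747) = -5995/7520 = -5995*1/7520 = -1199/1504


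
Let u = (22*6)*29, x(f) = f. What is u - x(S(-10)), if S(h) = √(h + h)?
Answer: 3828 - 2*I*√5 ≈ 3828.0 - 4.4721*I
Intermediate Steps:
S(h) = √2*√h (S(h) = √(2*h) = √2*√h)
u = 3828 (u = 132*29 = 3828)
u - x(S(-10)) = 3828 - √2*√(-10) = 3828 - √2*I*√10 = 3828 - 2*I*√5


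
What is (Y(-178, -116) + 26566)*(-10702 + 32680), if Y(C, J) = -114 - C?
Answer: 585274140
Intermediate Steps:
(Y(-178, -116) + 26566)*(-10702 + 32680) = ((-114 - 1*(-178)) + 26566)*(-10702 + 32680) = ((-114 + 178) + 26566)*21978 = (64 + 26566)*21978 = 26630*21978 = 585274140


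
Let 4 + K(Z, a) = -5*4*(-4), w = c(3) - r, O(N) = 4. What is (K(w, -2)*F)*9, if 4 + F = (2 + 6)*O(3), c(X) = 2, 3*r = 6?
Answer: 19152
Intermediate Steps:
r = 2 (r = (1/3)*6 = 2)
w = 0 (w = 2 - 1*2 = 2 - 2 = 0)
F = 28 (F = -4 + (2 + 6)*4 = -4 + 8*4 = -4 + 32 = 28)
K(Z, a) = 76 (K(Z, a) = -4 - 5*4*(-4) = -4 - 20*(-4) = -4 + 80 = 76)
(K(w, -2)*F)*9 = (76*28)*9 = 2128*9 = 19152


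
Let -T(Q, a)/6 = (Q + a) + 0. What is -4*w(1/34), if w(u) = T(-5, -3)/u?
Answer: -6528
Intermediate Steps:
T(Q, a) = -6*Q - 6*a (T(Q, a) = -6*((Q + a) + 0) = -6*(Q + a) = -6*Q - 6*a)
w(u) = 48/u (w(u) = (-6*(-5) - 6*(-3))/u = (30 + 18)/u = 48/u)
-4*w(1/34) = -192/(1/34) = -192/1/34 = -192*34 = -4*1632 = -6528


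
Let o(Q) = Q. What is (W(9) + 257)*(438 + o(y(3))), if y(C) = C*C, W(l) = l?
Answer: 118902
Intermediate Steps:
y(C) = C²
(W(9) + 257)*(438 + o(y(3))) = (9 + 257)*(438 + 3²) = 266*(438 + 9) = 266*447 = 118902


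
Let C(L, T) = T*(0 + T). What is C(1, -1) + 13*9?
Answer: 118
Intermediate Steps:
C(L, T) = T² (C(L, T) = T*T = T²)
C(1, -1) + 13*9 = (-1)² + 13*9 = 1 + 117 = 118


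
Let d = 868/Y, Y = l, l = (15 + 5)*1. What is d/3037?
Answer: 217/15185 ≈ 0.014290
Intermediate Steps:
l = 20 (l = 20*1 = 20)
Y = 20
d = 217/5 (d = 868/20 = 868*(1/20) = 217/5 ≈ 43.400)
d/3037 = (217/5)/3037 = (217/5)*(1/3037) = 217/15185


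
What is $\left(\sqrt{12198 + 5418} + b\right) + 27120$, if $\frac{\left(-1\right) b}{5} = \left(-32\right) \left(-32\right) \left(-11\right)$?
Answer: $83440 + 4 \sqrt{1101} \approx 83573.0$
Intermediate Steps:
$b = 56320$ ($b = - 5 \left(-32\right) \left(-32\right) \left(-11\right) = - 5 \cdot 1024 \left(-11\right) = \left(-5\right) \left(-11264\right) = 56320$)
$\left(\sqrt{12198 + 5418} + b\right) + 27120 = \left(\sqrt{12198 + 5418} + 56320\right) + 27120 = \left(\sqrt{17616} + 56320\right) + 27120 = \left(4 \sqrt{1101} + 56320\right) + 27120 = \left(56320 + 4 \sqrt{1101}\right) + 27120 = 83440 + 4 \sqrt{1101}$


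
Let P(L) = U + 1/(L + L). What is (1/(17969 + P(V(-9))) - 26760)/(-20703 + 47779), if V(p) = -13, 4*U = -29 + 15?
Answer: -6249824747/6323626876 ≈ -0.98833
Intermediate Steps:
U = -7/2 (U = (-29 + 15)/4 = (1/4)*(-14) = -7/2 ≈ -3.5000)
P(L) = -7/2 + 1/(2*L) (P(L) = -7/2 + 1/(L + L) = -7/2 + 1/(2*L))
(1/(17969 + P(V(-9))) - 26760)/(-20703 + 47779) = (1/(17969 + (1/2)*(1 - 7*(-13))/(-13)) - 26760)/(-20703 + 47779) = (1/(17969 + (1/2)*(-1/13)*(1 + 91)) - 26760)/27076 = (1/(17969 + (1/2)*(-1/13)*92) - 26760)*(1/27076) = (1/(17969 - 46/13) - 26760)*(1/27076) = (1/(233551/13) - 26760)*(1/27076) = (13/233551 - 26760)*(1/27076) = -6249824747/233551*1/27076 = -6249824747/6323626876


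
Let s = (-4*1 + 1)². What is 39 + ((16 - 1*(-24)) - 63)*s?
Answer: -168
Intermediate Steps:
s = 9 (s = (-4 + 1)² = (-3)² = 9)
39 + ((16 - 1*(-24)) - 63)*s = 39 + ((16 - 1*(-24)) - 63)*9 = 39 + ((16 + 24) - 63)*9 = 39 + (40 - 63)*9 = 39 - 23*9 = 39 - 207 = -168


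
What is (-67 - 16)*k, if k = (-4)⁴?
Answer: -21248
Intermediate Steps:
k = 256
(-67 - 16)*k = (-67 - 16)*256 = -83*256 = -21248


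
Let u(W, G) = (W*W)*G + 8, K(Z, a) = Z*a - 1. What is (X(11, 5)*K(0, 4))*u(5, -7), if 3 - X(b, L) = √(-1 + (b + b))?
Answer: 501 - 167*√21 ≈ -264.29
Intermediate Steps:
K(Z, a) = -1 + Z*a
u(W, G) = 8 + G*W² (u(W, G) = W²*G + 8 = G*W² + 8 = 8 + G*W²)
X(b, L) = 3 - √(-1 + 2*b) (X(b, L) = 3 - √(-1 + (b + b)) = 3 - √(-1 + 2*b))
(X(11, 5)*K(0, 4))*u(5, -7) = ((3 - √(-1 + 2*11))*(-1 + 0*4))*(8 - 7*5²) = ((3 - √(-1 + 22))*(-1 + 0))*(8 - 7*25) = ((3 - √21)*(-1))*(8 - 175) = (-3 + √21)*(-167) = 501 - 167*√21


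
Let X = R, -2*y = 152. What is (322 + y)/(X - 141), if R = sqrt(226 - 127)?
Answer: -1927/1099 - 41*sqrt(11)/1099 ≈ -1.8771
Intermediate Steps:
R = 3*sqrt(11) (R = sqrt(99) = 3*sqrt(11) ≈ 9.9499)
y = -76 (y = -1/2*152 = -76)
X = 3*sqrt(11) ≈ 9.9499
(322 + y)/(X - 141) = (322 - 76)/(3*sqrt(11) - 141) = 246/(-141 + 3*sqrt(11))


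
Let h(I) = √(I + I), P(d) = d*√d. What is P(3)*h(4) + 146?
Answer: 146 + 6*√6 ≈ 160.70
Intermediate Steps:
P(d) = d^(3/2)
h(I) = √2*√I (h(I) = √(2*I) = √2*√I)
P(3)*h(4) + 146 = 3^(3/2)*(√2*√4) + 146 = (3*√3)*(√2*2) + 146 = (3*√3)*(2*√2) + 146 = 6*√6 + 146 = 146 + 6*√6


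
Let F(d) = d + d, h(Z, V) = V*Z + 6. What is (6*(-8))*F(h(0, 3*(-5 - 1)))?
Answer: -576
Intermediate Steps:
h(Z, V) = 6 + V*Z
F(d) = 2*d
(6*(-8))*F(h(0, 3*(-5 - 1))) = (6*(-8))*(2*(6 + (3*(-5 - 1))*0)) = -96*(6 + (3*(-6))*0) = -96*(6 - 18*0) = -96*(6 + 0) = -96*6 = -48*12 = -576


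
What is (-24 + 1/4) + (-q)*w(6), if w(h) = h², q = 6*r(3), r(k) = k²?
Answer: -7871/4 ≈ -1967.8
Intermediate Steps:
q = 54 (q = 6*3² = 6*9 = 54)
(-24 + 1/4) + (-q)*w(6) = (-24 + 1/4) - 1*54*6² = (-24 + ¼) - 54*36 = -95/4 - 1944 = -7871/4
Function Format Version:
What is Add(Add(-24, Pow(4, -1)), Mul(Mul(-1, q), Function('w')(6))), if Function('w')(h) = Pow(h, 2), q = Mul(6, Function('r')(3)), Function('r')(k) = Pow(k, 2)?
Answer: Rational(-7871, 4) ≈ -1967.8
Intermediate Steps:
q = 54 (q = Mul(6, Pow(3, 2)) = Mul(6, 9) = 54)
Add(Add(-24, Pow(4, -1)), Mul(Mul(-1, q), Function('w')(6))) = Add(Add(-24, Pow(4, -1)), Mul(Mul(-1, 54), Pow(6, 2))) = Add(Add(-24, Rational(1, 4)), Mul(-54, 36)) = Add(Rational(-95, 4), -1944) = Rational(-7871, 4)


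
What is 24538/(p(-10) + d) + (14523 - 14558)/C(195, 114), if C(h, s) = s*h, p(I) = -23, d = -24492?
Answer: -109267553/108993690 ≈ -1.0025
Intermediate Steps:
C(h, s) = h*s
24538/(p(-10) + d) + (14523 - 14558)/C(195, 114) = 24538/(-23 - 24492) + (14523 - 14558)/((195*114)) = 24538/(-24515) - 35/22230 = 24538*(-1/24515) - 35*1/22230 = -24538/24515 - 7/4446 = -109267553/108993690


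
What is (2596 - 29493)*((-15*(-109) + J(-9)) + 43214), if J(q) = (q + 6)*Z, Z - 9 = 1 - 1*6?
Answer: -1205980789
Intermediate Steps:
Z = 4 (Z = 9 + (1 - 1*6) = 9 + (1 - 6) = 9 - 5 = 4)
J(q) = 24 + 4*q (J(q) = (q + 6)*4 = (6 + q)*4 = 24 + 4*q)
(2596 - 29493)*((-15*(-109) + J(-9)) + 43214) = (2596 - 29493)*((-15*(-109) + (24 + 4*(-9))) + 43214) = -26897*((1635 + (24 - 36)) + 43214) = -26897*((1635 - 12) + 43214) = -26897*(1623 + 43214) = -26897*44837 = -1205980789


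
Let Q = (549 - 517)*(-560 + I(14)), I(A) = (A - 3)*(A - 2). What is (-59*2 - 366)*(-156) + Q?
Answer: 61808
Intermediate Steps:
I(A) = (-3 + A)*(-2 + A)
Q = -13696 (Q = (549 - 517)*(-560 + (6 + 14² - 5*14)) = 32*(-560 + (6 + 196 - 70)) = 32*(-560 + 132) = 32*(-428) = -13696)
(-59*2 - 366)*(-156) + Q = (-59*2 - 366)*(-156) - 13696 = (-118 - 366)*(-156) - 13696 = -484*(-156) - 13696 = 75504 - 13696 = 61808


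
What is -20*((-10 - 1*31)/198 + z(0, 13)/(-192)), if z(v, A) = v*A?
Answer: 410/99 ≈ 4.1414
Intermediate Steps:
z(v, A) = A*v
-20*((-10 - 1*31)/198 + z(0, 13)/(-192)) = -20*((-10 - 1*31)/198 + (13*0)/(-192)) = -20*((-10 - 31)*(1/198) + 0*(-1/192)) = -20*(-41*1/198 + 0) = -20*(-41/198 + 0) = -20*(-41/198) = 410/99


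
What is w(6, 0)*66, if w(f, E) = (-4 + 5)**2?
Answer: 66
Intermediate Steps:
w(f, E) = 1 (w(f, E) = 1**2 = 1)
w(6, 0)*66 = 1*66 = 66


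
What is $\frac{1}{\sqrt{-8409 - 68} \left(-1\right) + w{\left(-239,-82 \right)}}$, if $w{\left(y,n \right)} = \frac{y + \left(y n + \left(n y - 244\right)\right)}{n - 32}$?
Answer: $- \frac{4413282}{1608863461} + \frac{90972 i \sqrt{173}}{1608863461} \approx -0.0027431 + 0.00074372 i$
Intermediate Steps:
$w{\left(y,n \right)} = \frac{-244 + y + 2 n y}{-32 + n}$ ($w{\left(y,n \right)} = \frac{y + \left(n y + \left(-244 + n y\right)\right)}{-32 + n} = \frac{y + \left(-244 + 2 n y\right)}{-32 + n} = \frac{-244 + y + 2 n y}{-32 + n}$)
$\frac{1}{\sqrt{-8409 - 68} \left(-1\right) + w{\left(-239,-82 \right)}} = \frac{1}{\sqrt{-8409 - 68} \left(-1\right) + \frac{-244 - 239 + 2 \left(-82\right) \left(-239\right)}{-32 - 82}} = \frac{1}{\sqrt{-8477} \left(-1\right) + \frac{-244 - 239 + 39196}{-114}} = \frac{1}{7 i \sqrt{173} \left(-1\right) - \frac{38713}{114}} = \frac{1}{- 7 i \sqrt{173} - \frac{38713}{114}} = \frac{1}{- \frac{38713}{114} - 7 i \sqrt{173}}$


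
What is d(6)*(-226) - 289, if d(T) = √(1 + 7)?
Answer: -289 - 452*√2 ≈ -928.22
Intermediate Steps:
d(T) = 2*√2 (d(T) = √8 = 2*√2)
d(6)*(-226) - 289 = (2*√2)*(-226) - 289 = -452*√2 - 289 = -289 - 452*√2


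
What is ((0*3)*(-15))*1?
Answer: 0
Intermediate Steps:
((0*3)*(-15))*1 = (0*(-15))*1 = 0*1 = 0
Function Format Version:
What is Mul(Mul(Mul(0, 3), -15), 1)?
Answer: 0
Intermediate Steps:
Mul(Mul(Mul(0, 3), -15), 1) = Mul(Mul(0, -15), 1) = Mul(0, 1) = 0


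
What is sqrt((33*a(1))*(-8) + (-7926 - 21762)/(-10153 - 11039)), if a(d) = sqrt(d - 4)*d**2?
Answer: sqrt(1092271 - 205837896*I*sqrt(3))/883 ≈ 15.144 - 15.097*I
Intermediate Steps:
a(d) = d**2*sqrt(-4 + d) (a(d) = sqrt(-4 + d)*d**2 = d**2*sqrt(-4 + d))
sqrt((33*a(1))*(-8) + (-7926 - 21762)/(-10153 - 11039)) = sqrt((33*(1**2*sqrt(-4 + 1)))*(-8) + (-7926 - 21762)/(-10153 - 11039)) = sqrt((33*(1*sqrt(-3)))*(-8) - 29688/(-21192)) = sqrt((33*(1*(I*sqrt(3))))*(-8) - 29688*(-1/21192)) = sqrt((33*(I*sqrt(3)))*(-8) + 1237/883) = sqrt((33*I*sqrt(3))*(-8) + 1237/883) = sqrt(-264*I*sqrt(3) + 1237/883) = sqrt(1237/883 - 264*I*sqrt(3))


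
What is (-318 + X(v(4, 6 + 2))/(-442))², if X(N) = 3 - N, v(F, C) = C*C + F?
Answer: 116791249/1156 ≈ 1.0103e+5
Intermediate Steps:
v(F, C) = F + C² (v(F, C) = C² + F = F + C²)
(-318 + X(v(4, 6 + 2))/(-442))² = (-318 + (3 - (4 + (6 + 2)²))/(-442))² = (-318 + (3 - (4 + 8²))*(-1/442))² = (-318 + (3 - (4 + 64))*(-1/442))² = (-318 + (3 - 1*68)*(-1/442))² = (-318 + (3 - 68)*(-1/442))² = (-318 - 65*(-1/442))² = (-318 + 5/34)² = (-10807/34)² = 116791249/1156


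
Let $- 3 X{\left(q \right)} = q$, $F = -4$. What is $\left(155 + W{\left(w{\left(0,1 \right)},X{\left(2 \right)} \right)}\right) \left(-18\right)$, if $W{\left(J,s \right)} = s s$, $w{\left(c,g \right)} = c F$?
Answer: $-2798$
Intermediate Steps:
$X{\left(q \right)} = - \frac{q}{3}$
$w{\left(c,g \right)} = - 4 c$ ($w{\left(c,g \right)} = c \left(-4\right) = - 4 c$)
$W{\left(J,s \right)} = s^{2}$
$\left(155 + W{\left(w{\left(0,1 \right)},X{\left(2 \right)} \right)}\right) \left(-18\right) = \left(155 + \left(\left(- \frac{1}{3}\right) 2\right)^{2}\right) \left(-18\right) = \left(155 + \left(- \frac{2}{3}\right)^{2}\right) \left(-18\right) = \left(155 + \frac{4}{9}\right) \left(-18\right) = \frac{1399}{9} \left(-18\right) = -2798$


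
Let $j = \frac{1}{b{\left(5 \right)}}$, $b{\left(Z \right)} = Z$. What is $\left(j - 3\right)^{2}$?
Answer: $\frac{196}{25} \approx 7.84$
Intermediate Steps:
$j = \frac{1}{5} \approx 0.2$
$\left(j - 3\right)^{2} = \left(\frac{1}{5} - 3\right)^{2} = \left(- \frac{14}{5}\right)^{2} = \frac{196}{25}$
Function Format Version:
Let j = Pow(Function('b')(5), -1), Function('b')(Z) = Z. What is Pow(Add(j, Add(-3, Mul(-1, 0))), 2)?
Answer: Rational(196, 25) ≈ 7.8400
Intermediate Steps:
j = Rational(1, 5) (j = Pow(5, -1) = Rational(1, 5) ≈ 0.20000)
Pow(Add(j, Add(-3, Mul(-1, 0))), 2) = Pow(Add(Rational(1, 5), Add(-3, Mul(-1, 0))), 2) = Pow(Add(Rational(1, 5), Add(-3, 0)), 2) = Pow(Add(Rational(1, 5), -3), 2) = Pow(Rational(-14, 5), 2) = Rational(196, 25)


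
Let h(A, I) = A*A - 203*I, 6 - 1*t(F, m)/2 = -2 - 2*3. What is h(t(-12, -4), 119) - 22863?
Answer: -46236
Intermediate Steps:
t(F, m) = 28 (t(F, m) = 12 - 2*(-2 - 2*3) = 12 - 2*(-2 - 6) = 12 - 2*(-8) = 12 + 16 = 28)
h(A, I) = A² - 203*I
h(t(-12, -4), 119) - 22863 = (28² - 203*119) - 22863 = (784 - 24157) - 22863 = -23373 - 22863 = -46236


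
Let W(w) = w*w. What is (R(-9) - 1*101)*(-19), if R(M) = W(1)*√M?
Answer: 1919 - 57*I ≈ 1919.0 - 57.0*I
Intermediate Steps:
W(w) = w²
R(M) = √M (R(M) = 1²*√M = 1*√M = √M)
(R(-9) - 1*101)*(-19) = (√(-9) - 1*101)*(-19) = (3*I - 101)*(-19) = (-101 + 3*I)*(-19) = 1919 - 57*I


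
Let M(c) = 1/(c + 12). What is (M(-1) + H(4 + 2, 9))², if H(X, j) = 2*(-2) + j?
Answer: 3136/121 ≈ 25.917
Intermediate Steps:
M(c) = 1/(12 + c)
H(X, j) = -4 + j
(M(-1) + H(4 + 2, 9))² = (1/(12 - 1) + (-4 + 9))² = (1/11 + 5)² = (56/11)² = 3136/121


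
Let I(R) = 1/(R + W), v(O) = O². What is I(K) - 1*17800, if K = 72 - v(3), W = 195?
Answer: -4592399/258 ≈ -17800.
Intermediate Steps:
K = 63 (K = 72 - 1*3² = 72 - 1*9 = 72 - 9 = 63)
I(R) = 1/(195 + R) (I(R) = 1/(R + 195) = 1/(195 + R))
I(K) - 1*17800 = 1/(195 + 63) - 1*17800 = 1/258 - 17800 = -4592399/258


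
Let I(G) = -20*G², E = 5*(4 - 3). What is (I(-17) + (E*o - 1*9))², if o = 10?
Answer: 32936121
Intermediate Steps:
E = 5 (E = 5*1 = 5)
(I(-17) + (E*o - 1*9))² = (-20*(-17)² + (5*10 - 1*9))² = (-20*289 + (50 - 9))² = (-5780 + 41)² = (-5739)² = 32936121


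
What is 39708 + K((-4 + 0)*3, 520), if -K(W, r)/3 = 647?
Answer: 37767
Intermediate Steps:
K(W, r) = -1941 (K(W, r) = -3*647 = -1941)
39708 + K((-4 + 0)*3, 520) = 39708 - 1941 = 37767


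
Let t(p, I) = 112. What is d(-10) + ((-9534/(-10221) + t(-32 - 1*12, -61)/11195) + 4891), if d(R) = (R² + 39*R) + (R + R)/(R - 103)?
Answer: 19835017728767/4309974245 ≈ 4602.1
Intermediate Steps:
d(R) = R² + 39*R + 2*R/(-103 + R) (d(R) = (R² + 39*R) + (2*R)/(-103 + R) = (R² + 39*R) + 2*R/(-103 + R) = R² + 39*R + 2*R/(-103 + R))
d(-10) + ((-9534/(-10221) + t(-32 - 1*12, -61)/11195) + 4891) = -10*(-4015 + (-10)² - 64*(-10))/(-103 - 10) + ((-9534/(-10221) + 112/11195) + 4891) = -10*(-4015 + 100 + 640)/(-113) + ((-9534*(-1/10221) + 112*(1/11195)) + 4891) = -10*(-1/113)*(-3275) + ((3178/3407 + 112/11195) + 4891) = -32750/113 + (35959294/38141365 + 4891) = -32750/113 + 186585375509/38141365 = 19835017728767/4309974245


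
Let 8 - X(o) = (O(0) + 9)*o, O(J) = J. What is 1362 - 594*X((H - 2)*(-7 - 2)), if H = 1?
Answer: 44724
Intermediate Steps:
X(o) = 8 - 9*o (X(o) = 8 - (0 + 9)*o = 8 - 9*o)
1362 - 594*X((H - 2)*(-7 - 2)) = 1362 - 594*(8 - 9*(1 - 2)*(-7 - 2)) = 1362 - 594*(8 - (-9)*(-9)) = 1362 - 594*(8 - 9*9) = 1362 - 594*(8 - 81) = 1362 - 594*(-73) = 1362 + 43362 = 44724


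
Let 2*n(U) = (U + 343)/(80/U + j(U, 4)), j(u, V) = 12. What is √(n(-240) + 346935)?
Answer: √1700003130/70 ≈ 589.02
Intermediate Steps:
n(U) = (343 + U)/(2*(12 + 80/U)) (n(U) = ((U + 343)/(80/U + 12))/2 = ((343 + U)/(12 + 80/U))/2 = (343 + U)/(2*(12 + 80/U)))
√(n(-240) + 346935) = √((⅛)*(-240)*(343 - 240)/(20 + 3*(-240)) + 346935) = √((⅛)*(-240)*103/(20 - 720) + 346935) = √((⅛)*(-240)*103/(-700) + 346935) = √((⅛)*(-240)*(-1/700)*103 + 346935) = √(309/70 + 346935) = √(24285759/70) = √1700003130/70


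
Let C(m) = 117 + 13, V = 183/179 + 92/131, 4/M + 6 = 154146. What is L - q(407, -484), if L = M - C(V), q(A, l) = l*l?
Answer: -9032064509/38535 ≈ -2.3439e+5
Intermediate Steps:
M = 1/38535 (M = 4/(-6 + 154146) = 4/154140 = 4*(1/154140) = 1/38535 ≈ 2.5950e-5)
V = 40441/23449 (V = 183*(1/179) + 92*(1/131) = 183/179 + 92/131 = 40441/23449 ≈ 1.7246)
q(A, l) = l**2
C(m) = 130
L = -5009549/38535 (L = 1/38535 - 1*130 = 1/38535 - 130 = -5009549/38535 ≈ -130.00)
L - q(407, -484) = -5009549/38535 - 1*(-484)**2 = -5009549/38535 - 1*234256 = -5009549/38535 - 234256 = -9032064509/38535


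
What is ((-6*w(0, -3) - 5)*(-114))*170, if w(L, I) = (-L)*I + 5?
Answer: 678300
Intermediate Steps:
w(L, I) = 5 - I*L (w(L, I) = -I*L + 5 = 5 - I*L)
((-6*w(0, -3) - 5)*(-114))*170 = ((-6*(5 - 1*(-3)*0) - 5)*(-114))*170 = ((-6*(5 + 0) - 5)*(-114))*170 = ((-6*5 - 5)*(-114))*170 = ((-30 - 5)*(-114))*170 = -35*(-114)*170 = 3990*170 = 678300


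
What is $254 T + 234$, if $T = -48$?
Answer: $-11958$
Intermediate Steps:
$254 T + 234 = 254 \left(-48\right) + 234 = -12192 + 234 = -11958$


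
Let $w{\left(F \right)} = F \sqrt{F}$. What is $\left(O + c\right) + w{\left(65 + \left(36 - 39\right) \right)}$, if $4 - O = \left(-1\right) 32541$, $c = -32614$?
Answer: $-69 + 62 \sqrt{62} \approx 419.19$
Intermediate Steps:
$O = 32545$ ($O = 4 - \left(-1\right) 32541 = 4 - -32541 = 4 + 32541 = 32545$)
$w{\left(F \right)} = F^{\frac{3}{2}}$
$\left(O + c\right) + w{\left(65 + \left(36 - 39\right) \right)} = \left(32545 - 32614\right) + \left(65 + \left(36 - 39\right)\right)^{\frac{3}{2}} = -69 + \left(65 + \left(36 - 39\right)\right)^{\frac{3}{2}} = -69 + \left(65 - 3\right)^{\frac{3}{2}} = -69 + 62^{\frac{3}{2}} = -69 + 62 \sqrt{62}$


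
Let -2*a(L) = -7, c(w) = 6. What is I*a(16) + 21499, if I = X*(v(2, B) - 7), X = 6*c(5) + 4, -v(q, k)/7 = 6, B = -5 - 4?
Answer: 14639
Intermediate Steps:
B = -9
a(L) = 7/2 (a(L) = -½*(-7) = 7/2)
v(q, k) = -42 (v(q, k) = -7*6 = -42)
X = 40 (X = 6*6 + 4 = 36 + 4 = 40)
I = -1960 (I = 40*(-42 - 7) = 40*(-49) = -1960)
I*a(16) + 21499 = -1960*7/2 + 21499 = -6860 + 21499 = 14639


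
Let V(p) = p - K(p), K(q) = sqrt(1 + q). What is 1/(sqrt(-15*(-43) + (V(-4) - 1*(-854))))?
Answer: 1/sqrt(1495 - I*sqrt(3)) ≈ 0.025863 + 1.5e-5*I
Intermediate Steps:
V(p) = p - sqrt(1 + p)
1/(sqrt(-15*(-43) + (V(-4) - 1*(-854)))) = 1/(sqrt(-15*(-43) + ((-4 - sqrt(1 - 4)) - 1*(-854)))) = 1/(sqrt(645 + ((-4 - sqrt(-3)) + 854))) = 1/(sqrt(645 + ((-4 - I*sqrt(3)) + 854))) = 1/(sqrt(645 + (850 - I*sqrt(3)))) = 1/(sqrt(1495 - I*sqrt(3))) = 1/sqrt(1495 - I*sqrt(3))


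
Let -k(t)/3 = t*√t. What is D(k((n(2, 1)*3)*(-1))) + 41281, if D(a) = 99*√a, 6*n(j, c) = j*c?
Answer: 41281 + 99*√3*√I ≈ 41402.0 + 121.25*I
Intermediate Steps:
n(j, c) = c*j/6 (n(j, c) = (j*c)/6 = (c*j)/6 = c*j/6)
k(t) = -3*t^(3/2) (k(t) = -3*t*√t = -3*t^(3/2))
D(k((n(2, 1)*3)*(-1))) + 41281 = 99*√(-3*(-1)^(3/2)) + 41281 = 99*√(-3*(-I)) + 41281 = 99*√(-(-3)*I) + 41281 = 99*√(3*I) + 41281 = 99*(√3*√I) + 41281 = 99*√3*√I + 41281 = 41281 + 99*√3*√I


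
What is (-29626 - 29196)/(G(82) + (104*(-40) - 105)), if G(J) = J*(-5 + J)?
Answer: -58822/2049 ≈ -28.708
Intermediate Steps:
(-29626 - 29196)/(G(82) + (104*(-40) - 105)) = (-29626 - 29196)/(82*(-5 + 82) + (104*(-40) - 105)) = -58822/(82*77 + (-4160 - 105)) = -58822/(6314 - 4265) = -58822/2049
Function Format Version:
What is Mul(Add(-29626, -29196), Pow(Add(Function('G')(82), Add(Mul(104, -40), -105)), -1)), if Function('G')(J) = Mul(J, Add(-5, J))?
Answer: Rational(-58822, 2049) ≈ -28.708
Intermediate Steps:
Mul(Add(-29626, -29196), Pow(Add(Function('G')(82), Add(Mul(104, -40), -105)), -1)) = Mul(Add(-29626, -29196), Pow(Add(Mul(82, Add(-5, 82)), Add(Mul(104, -40), -105)), -1)) = Mul(-58822, Pow(Add(Mul(82, 77), Add(-4160, -105)), -1)) = Mul(-58822, Pow(Add(6314, -4265), -1)) = Mul(-58822, Pow(2049, -1)) = Mul(-58822, Rational(1, 2049)) = Rational(-58822, 2049)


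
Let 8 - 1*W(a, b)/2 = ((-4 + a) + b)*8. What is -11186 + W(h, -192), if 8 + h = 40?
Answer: -8546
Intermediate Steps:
h = 32 (h = -8 + 40 = 32)
W(a, b) = 80 - 16*a - 16*b (W(a, b) = 16 - 2*((-4 + a) + b)*8 = 16 - 2*(-4 + a + b)*8 = 16 - 2*(-32 + 8*a + 8*b) = 16 + (64 - 16*a - 16*b) = 80 - 16*a - 16*b)
-11186 + W(h, -192) = -11186 + (80 - 16*32 - 16*(-192)) = -11186 + (80 - 512 + 3072) = -11186 + 2640 = -8546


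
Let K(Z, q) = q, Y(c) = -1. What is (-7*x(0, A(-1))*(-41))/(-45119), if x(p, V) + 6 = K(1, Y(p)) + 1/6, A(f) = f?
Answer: 11767/270714 ≈ 0.043467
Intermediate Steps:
x(p, V) = -41/6 (x(p, V) = -6 + (-1 + 1/6) = -6 + (-1 + ⅙) = -6 - ⅚ = -41/6)
(-7*x(0, A(-1))*(-41))/(-45119) = (-7*(-41/6)*(-41))/(-45119) = ((287/6)*(-41))*(-1/45119) = -11767/6*(-1/45119) = 11767/270714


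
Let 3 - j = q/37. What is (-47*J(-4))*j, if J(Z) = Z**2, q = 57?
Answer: -40608/37 ≈ -1097.5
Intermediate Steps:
j = 54/37 (j = 3 - 57/37 = 54/37 ≈ 1.4595)
(-47*J(-4))*j = -47*(-4)**2*(54/37) = -47*16*(54/37) = -752*54/37 = -40608/37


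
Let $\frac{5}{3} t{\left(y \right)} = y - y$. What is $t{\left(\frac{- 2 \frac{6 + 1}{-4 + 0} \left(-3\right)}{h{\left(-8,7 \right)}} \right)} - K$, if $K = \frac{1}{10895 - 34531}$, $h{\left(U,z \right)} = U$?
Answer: $\frac{1}{23636} \approx 4.2308 \cdot 10^{-5}$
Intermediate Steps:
$t{\left(y \right)} = 0$ ($t{\left(y \right)} = \frac{3 \left(y - y\right)}{5} = \frac{3}{5} \cdot 0 = 0$)
$K = - \frac{1}{23636}$ ($K = \frac{1}{-23636} = - \frac{1}{23636} \approx -4.2308 \cdot 10^{-5}$)
$t{\left(\frac{- 2 \frac{6 + 1}{-4 + 0} \left(-3\right)}{h{\left(-8,7 \right)}} \right)} - K = 0 - - \frac{1}{23636} = 0 + \frac{1}{23636} = \frac{1}{23636}$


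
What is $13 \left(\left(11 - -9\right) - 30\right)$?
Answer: $-130$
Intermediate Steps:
$13 \left(\left(11 - -9\right) - 30\right) = 13 \left(\left(11 + 9\right) - 30\right) = 13 \left(20 - 30\right) = 13 \left(-10\right) = -130$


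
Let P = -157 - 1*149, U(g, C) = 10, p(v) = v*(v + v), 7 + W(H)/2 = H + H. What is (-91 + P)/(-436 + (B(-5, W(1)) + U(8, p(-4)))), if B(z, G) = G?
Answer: 397/436 ≈ 0.91055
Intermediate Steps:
W(H) = -14 + 4*H (W(H) = -14 + 2*(H + H) = -14 + 2*(2*H) = -14 + 4*H)
p(v) = 2*v² (p(v) = v*(2*v) = 2*v²)
P = -306 (P = -157 - 149 = -306)
(-91 + P)/(-436 + (B(-5, W(1)) + U(8, p(-4)))) = (-91 - 306)/(-436 + ((-14 + 4*1) + 10)) = -397/(-436 + ((-14 + 4) + 10)) = -397/(-436 + (-10 + 10)) = -397/(-436 + 0) = -397/(-436) = -397*(-1/436) = 397/436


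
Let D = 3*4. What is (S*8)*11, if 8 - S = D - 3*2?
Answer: 176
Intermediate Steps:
D = 12
S = 2 (S = 8 - (12 - 3*2) = 8 - (12 - 6) = 8 - 1*6 = 8 - 6 = 2)
(S*8)*11 = (2*8)*11 = 16*11 = 176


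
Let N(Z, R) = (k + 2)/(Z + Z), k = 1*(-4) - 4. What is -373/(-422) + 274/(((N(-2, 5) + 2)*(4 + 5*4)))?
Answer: 18370/4431 ≈ 4.1458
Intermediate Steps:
k = -8 (k = -4 - 4 = -8)
N(Z, R) = -3/Z (N(Z, R) = (-8 + 2)/(Z + Z) = -6*1/(2*Z) = -3/Z)
-373/(-422) + 274/(((N(-2, 5) + 2)*(4 + 5*4))) = -373/(-422) + 274/(((-3/(-2) + 2)*(4 + 5*4))) = -373*(-1/422) + 274/(((-3*(-½) + 2)*(4 + 20))) = 373/422 + 274/(((3/2 + 2)*24)) = 373/422 + 274/(((7/2)*24)) = 373/422 + 274/84 = 373/422 + 274*(1/84) = 373/422 + 137/42 = 18370/4431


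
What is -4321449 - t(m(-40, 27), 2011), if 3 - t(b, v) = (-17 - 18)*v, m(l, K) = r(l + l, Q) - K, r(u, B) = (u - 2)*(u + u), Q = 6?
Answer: -4391837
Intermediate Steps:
r(u, B) = 2*u*(-2 + u) (r(u, B) = (-2 + u)*(2*u) = 2*u*(-2 + u))
m(l, K) = -K + 4*l*(-2 + 2*l) (m(l, K) = 2*(l + l)*(-2 + (l + l)) - K = 2*(2*l)*(-2 + 2*l) - K = 4*l*(-2 + 2*l) - K = -K + 4*l*(-2 + 2*l))
t(b, v) = 3 + 35*v (t(b, v) = 3 - (-17 - 18)*v = 3 - (-35)*v = 3 + 35*v)
-4321449 - t(m(-40, 27), 2011) = -4321449 - (3 + 35*2011) = -4321449 - (3 + 70385) = -4321449 - 1*70388 = -4321449 - 70388 = -4391837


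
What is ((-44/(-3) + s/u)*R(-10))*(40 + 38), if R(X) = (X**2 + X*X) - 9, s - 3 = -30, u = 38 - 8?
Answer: 1025479/5 ≈ 2.0510e+5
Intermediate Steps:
u = 30
s = -27 (s = 3 - 30 = -27)
R(X) = -9 + 2*X**2 (R(X) = (X**2 + X**2) - 9 = 2*X**2 - 9 = -9 + 2*X**2)
((-44/(-3) + s/u)*R(-10))*(40 + 38) = ((-44/(-3) - 27/30)*(-9 + 2*(-10)**2))*(40 + 38) = ((-44*(-1/3) - 27*1/30)*(-9 + 2*100))*78 = ((44/3 - 9/10)*(-9 + 200))*78 = ((413/30)*191)*78 = (78883/30)*78 = 1025479/5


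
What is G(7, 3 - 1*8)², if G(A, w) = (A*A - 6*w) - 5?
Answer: 5476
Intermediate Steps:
G(A, w) = -5 + A² - 6*w (G(A, w) = (A² - 6*w) - 5 = -5 + A² - 6*w)
G(7, 3 - 1*8)² = (-5 + 7² - 6*(3 - 1*8))² = (-5 + 49 - 6*(3 - 8))² = (-5 + 49 - 6*(-5))² = (-5 + 49 + 30)² = 74² = 5476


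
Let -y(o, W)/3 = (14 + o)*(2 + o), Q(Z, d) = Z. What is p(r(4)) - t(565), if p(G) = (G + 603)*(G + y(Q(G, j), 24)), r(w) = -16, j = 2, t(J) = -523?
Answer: -58177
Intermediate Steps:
y(o, W) = -3*(2 + o)*(14 + o) (y(o, W) = -3*(14 + o)*(2 + o) = -3*(2 + o)*(14 + o))
p(G) = (603 + G)*(-84 - 47*G - 3*G**2) (p(G) = (G + 603)*(G + (-84 - 48*G - 3*G**2)) = (603 + G)*(-84 - 47*G - 3*G**2))
p(r(4)) - t(565) = (-50652 - 28425*(-16) - 1856*(-16)**2 - 3*(-16)**3) - 1*(-523) = (-50652 + 454800 - 1856*256 - 3*(-4096)) + 523 = (-50652 + 454800 - 475136 + 12288) + 523 = -58700 + 523 = -58177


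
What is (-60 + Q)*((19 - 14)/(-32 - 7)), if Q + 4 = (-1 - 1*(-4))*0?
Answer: 320/39 ≈ 8.2051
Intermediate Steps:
Q = -4 (Q = -4 + (-1 - 1*(-4))*0 = -4 + (-1 + 4)*0 = -4 + 3*0 = -4 + 0 = -4)
(-60 + Q)*((19 - 14)/(-32 - 7)) = (-60 - 4)*((19 - 14)/(-32 - 7)) = -320/(-39) = -320*(-1)/39 = -64*(-5/39) = 320/39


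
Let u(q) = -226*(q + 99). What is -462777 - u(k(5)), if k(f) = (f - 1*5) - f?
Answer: -441533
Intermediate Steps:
k(f) = -5 (k(f) = (f - 5) - f = (-5 + f) - f = -5)
u(q) = -22374 - 226*q (u(q) = -226*(99 + q) = -22374 - 226*q)
-462777 - u(k(5)) = -462777 - (-22374 - 226*(-5)) = -462777 - (-22374 + 1130) = -462777 - 1*(-21244) = -462777 + 21244 = -441533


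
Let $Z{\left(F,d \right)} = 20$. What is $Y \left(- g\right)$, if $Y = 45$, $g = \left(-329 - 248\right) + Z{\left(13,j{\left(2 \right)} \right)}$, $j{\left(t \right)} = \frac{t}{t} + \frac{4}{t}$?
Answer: $25065$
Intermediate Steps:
$j{\left(t \right)} = 1 + \frac{4}{t}$
$g = -557$ ($g = \left(-329 - 248\right) + 20 = -577 + 20 = -557$)
$Y \left(- g\right) = 45 \left(\left(-1\right) \left(-557\right)\right) = 45 \cdot 557 = 25065$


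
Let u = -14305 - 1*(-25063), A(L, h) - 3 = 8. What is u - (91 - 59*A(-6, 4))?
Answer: 11316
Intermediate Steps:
A(L, h) = 11 (A(L, h) = 3 + 8 = 11)
u = 10758 (u = -14305 + 25063 = 10758)
u - (91 - 59*A(-6, 4)) = 10758 - (91 - 59*11) = 10758 - (91 - 649) = 10758 - 1*(-558) = 10758 + 558 = 11316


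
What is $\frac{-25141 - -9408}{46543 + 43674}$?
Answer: $- \frac{15733}{90217} \approx -0.17439$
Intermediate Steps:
$\frac{-25141 - -9408}{46543 + 43674} = \frac{-25141 + \left(-8054 + 17462\right)}{90217} = \left(-25141 + 9408\right) \frac{1}{90217} = \left(-15733\right) \frac{1}{90217} = - \frac{15733}{90217}$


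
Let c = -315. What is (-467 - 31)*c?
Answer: 156870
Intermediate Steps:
(-467 - 31)*c = (-467 - 31)*(-315) = -498*(-315) = 156870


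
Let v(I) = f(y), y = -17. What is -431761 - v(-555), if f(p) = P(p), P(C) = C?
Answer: -431744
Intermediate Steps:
f(p) = p
v(I) = -17
-431761 - v(-555) = -431761 - 1*(-17) = -431761 + 17 = -431744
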